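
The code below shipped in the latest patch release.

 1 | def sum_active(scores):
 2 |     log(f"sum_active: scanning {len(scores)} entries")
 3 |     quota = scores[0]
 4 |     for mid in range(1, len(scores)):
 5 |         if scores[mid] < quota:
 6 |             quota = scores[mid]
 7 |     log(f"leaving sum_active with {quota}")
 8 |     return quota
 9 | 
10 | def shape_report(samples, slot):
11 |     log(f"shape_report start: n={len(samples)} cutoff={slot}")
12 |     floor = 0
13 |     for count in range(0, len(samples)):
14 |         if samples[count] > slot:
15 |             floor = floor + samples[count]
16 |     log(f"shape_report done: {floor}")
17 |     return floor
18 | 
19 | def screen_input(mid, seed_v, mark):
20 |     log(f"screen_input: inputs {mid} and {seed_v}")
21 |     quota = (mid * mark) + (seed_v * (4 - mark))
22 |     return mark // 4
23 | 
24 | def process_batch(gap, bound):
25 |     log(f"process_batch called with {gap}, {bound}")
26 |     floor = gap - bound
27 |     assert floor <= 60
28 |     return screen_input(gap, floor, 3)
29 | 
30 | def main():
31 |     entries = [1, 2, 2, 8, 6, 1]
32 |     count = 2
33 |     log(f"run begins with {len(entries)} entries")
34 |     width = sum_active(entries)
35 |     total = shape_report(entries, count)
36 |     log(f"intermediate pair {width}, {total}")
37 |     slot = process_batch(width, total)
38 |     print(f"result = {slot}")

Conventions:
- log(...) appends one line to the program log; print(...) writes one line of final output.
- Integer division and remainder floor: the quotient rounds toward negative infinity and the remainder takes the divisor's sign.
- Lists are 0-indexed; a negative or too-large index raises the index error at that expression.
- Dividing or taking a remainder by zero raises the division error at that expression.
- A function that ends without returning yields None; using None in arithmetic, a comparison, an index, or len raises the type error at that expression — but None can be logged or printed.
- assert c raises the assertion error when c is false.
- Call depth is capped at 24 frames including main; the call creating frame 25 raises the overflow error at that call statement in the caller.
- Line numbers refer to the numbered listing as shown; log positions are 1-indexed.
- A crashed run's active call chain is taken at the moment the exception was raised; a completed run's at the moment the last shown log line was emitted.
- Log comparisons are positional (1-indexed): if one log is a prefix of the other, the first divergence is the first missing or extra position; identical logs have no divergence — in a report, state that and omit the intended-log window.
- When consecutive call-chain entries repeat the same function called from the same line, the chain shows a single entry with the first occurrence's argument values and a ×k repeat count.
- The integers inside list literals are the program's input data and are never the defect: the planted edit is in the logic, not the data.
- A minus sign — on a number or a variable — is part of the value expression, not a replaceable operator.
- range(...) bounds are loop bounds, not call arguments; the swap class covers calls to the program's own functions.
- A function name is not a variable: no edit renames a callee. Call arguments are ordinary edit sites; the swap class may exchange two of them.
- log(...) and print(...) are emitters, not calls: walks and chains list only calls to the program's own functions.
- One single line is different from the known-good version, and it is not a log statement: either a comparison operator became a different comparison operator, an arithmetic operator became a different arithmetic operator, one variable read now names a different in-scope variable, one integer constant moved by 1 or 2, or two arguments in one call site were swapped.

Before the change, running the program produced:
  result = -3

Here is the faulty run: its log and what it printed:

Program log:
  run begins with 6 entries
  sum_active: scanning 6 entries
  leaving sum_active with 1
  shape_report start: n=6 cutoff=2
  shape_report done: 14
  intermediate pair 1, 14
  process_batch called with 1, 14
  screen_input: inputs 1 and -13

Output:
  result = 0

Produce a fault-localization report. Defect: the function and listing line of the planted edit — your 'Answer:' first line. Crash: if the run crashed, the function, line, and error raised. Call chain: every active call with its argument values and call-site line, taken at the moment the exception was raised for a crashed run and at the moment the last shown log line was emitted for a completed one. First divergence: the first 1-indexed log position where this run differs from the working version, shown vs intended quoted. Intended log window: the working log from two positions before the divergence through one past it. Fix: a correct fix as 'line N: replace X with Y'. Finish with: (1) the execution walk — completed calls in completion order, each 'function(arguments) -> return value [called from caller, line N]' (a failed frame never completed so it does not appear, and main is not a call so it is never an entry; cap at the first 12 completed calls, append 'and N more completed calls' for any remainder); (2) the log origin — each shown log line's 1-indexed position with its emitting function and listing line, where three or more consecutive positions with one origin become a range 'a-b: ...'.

Answer: the defect is in screen_input at line 22.
The tell: The logs agree in full; only the final output differs.
Call chain: main -> process_batch(1, 14) (called at line 37) -> screen_input(1, -13, 3) (called at line 28).
First divergence: none; the two logs match at every position.
Execution walk:
  sum_active([1, 2, 2, 8, 6, 1]) -> 1  [called from main, line 34]
  shape_report([1, 2, 2, 8, 6, 1], 2) -> 14  [called from main, line 35]
  screen_input(1, -13, 3) -> 0  [called from process_batch, line 28]
  process_batch(1, 14) -> 0  [called from main, line 37]
Log origins:
  1 — main, line 33
  2 — sum_active, line 2
  3 — sum_active, line 7
  4 — shape_report, line 11
  5 — shape_report, line 16
  6 — main, line 36
  7 — process_batch, line 25
  8 — screen_input, line 20
A correct fix: line 22: replace `mark` with `quota`.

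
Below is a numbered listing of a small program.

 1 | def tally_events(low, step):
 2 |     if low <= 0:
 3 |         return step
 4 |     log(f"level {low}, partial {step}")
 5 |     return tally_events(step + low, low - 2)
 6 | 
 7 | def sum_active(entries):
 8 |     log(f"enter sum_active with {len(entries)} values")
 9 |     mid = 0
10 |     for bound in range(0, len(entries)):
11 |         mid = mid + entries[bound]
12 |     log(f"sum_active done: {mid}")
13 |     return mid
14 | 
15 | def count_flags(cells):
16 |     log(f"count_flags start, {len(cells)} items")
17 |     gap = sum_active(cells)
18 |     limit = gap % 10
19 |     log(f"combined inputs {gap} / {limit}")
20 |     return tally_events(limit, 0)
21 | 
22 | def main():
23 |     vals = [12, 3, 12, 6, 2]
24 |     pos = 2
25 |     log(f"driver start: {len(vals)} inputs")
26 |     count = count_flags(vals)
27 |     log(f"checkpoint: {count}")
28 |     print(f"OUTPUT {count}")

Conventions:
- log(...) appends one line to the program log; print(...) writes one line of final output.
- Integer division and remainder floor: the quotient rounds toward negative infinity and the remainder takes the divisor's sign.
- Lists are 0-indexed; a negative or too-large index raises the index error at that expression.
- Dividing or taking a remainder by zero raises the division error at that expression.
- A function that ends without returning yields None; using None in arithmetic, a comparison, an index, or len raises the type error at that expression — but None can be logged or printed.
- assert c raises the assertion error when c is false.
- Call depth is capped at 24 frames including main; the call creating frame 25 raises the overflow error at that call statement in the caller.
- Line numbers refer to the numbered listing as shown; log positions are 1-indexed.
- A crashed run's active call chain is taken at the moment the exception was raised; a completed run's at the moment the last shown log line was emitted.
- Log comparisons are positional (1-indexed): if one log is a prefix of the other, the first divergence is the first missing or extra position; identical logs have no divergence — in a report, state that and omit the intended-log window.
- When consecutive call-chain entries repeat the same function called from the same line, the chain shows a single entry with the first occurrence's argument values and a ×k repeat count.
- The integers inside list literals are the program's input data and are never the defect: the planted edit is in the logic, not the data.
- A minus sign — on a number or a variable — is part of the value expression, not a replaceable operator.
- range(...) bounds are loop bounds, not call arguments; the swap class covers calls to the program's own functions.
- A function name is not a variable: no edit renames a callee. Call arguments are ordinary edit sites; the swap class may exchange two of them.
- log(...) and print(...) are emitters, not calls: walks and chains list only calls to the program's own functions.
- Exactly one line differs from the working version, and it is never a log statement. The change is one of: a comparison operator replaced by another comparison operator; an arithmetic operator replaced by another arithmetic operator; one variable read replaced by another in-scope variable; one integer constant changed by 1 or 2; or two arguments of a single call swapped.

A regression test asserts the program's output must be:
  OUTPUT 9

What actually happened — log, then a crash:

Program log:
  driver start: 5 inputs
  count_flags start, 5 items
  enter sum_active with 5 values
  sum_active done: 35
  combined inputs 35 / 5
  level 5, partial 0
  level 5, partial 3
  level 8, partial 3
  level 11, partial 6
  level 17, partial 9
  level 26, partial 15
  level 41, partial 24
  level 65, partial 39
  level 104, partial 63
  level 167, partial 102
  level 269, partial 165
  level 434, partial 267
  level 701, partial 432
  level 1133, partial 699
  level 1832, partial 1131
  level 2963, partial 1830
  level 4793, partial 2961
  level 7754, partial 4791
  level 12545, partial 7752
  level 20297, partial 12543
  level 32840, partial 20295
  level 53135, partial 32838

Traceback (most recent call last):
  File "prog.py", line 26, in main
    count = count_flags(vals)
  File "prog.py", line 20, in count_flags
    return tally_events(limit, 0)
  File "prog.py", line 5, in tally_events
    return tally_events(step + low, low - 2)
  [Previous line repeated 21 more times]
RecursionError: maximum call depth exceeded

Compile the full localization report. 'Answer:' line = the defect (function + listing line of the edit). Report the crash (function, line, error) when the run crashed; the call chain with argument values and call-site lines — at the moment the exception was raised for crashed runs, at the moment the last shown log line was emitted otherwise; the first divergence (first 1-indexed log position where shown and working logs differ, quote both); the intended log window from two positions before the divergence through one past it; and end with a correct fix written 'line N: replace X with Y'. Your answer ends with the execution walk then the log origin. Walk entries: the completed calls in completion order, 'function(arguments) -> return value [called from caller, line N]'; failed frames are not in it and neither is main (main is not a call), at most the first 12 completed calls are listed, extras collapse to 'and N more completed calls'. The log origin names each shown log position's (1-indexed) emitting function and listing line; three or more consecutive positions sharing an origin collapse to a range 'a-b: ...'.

Answer: the defect is in tally_events at line 5.
Core observation: At log position 7 the runs split — shown 'level 5, partial 3', but the working version logs 'level 3, partial 5'.
Crash: tally_events, line 5, RecursionError.
Call chain: main -> count_flags([12, 3, 12, 6, 2]) (called at line 26) -> tally_events(5, 0) (called at line 20) -> tally_events(5, 3) (called at line 5) ×21.
First divergence: position 7 — shown 'level 5, partial 3', intended 'level 3, partial 5'.
Intended log window:
  5: combined inputs 35 / 5
  6: level 5, partial 0
  7: level 3, partial 5
  8: level 1, partial 8
Execution walk:
  sum_active([12, 3, 12, 6, 2]) -> 35  [called from count_flags, line 17]
Log origin:
  1: emitted by main (line 25)
  2: emitted by count_flags (line 16)
  3: emitted by sum_active (line 8)
  4: emitted by sum_active (line 12)
  5: emitted by count_flags (line 19)
  6-27: emitted by tally_events (line 4)
A correct fix: line 5: replace `tally_events(step + low, low - 2)` with `tally_events(low - 2, step + low)`.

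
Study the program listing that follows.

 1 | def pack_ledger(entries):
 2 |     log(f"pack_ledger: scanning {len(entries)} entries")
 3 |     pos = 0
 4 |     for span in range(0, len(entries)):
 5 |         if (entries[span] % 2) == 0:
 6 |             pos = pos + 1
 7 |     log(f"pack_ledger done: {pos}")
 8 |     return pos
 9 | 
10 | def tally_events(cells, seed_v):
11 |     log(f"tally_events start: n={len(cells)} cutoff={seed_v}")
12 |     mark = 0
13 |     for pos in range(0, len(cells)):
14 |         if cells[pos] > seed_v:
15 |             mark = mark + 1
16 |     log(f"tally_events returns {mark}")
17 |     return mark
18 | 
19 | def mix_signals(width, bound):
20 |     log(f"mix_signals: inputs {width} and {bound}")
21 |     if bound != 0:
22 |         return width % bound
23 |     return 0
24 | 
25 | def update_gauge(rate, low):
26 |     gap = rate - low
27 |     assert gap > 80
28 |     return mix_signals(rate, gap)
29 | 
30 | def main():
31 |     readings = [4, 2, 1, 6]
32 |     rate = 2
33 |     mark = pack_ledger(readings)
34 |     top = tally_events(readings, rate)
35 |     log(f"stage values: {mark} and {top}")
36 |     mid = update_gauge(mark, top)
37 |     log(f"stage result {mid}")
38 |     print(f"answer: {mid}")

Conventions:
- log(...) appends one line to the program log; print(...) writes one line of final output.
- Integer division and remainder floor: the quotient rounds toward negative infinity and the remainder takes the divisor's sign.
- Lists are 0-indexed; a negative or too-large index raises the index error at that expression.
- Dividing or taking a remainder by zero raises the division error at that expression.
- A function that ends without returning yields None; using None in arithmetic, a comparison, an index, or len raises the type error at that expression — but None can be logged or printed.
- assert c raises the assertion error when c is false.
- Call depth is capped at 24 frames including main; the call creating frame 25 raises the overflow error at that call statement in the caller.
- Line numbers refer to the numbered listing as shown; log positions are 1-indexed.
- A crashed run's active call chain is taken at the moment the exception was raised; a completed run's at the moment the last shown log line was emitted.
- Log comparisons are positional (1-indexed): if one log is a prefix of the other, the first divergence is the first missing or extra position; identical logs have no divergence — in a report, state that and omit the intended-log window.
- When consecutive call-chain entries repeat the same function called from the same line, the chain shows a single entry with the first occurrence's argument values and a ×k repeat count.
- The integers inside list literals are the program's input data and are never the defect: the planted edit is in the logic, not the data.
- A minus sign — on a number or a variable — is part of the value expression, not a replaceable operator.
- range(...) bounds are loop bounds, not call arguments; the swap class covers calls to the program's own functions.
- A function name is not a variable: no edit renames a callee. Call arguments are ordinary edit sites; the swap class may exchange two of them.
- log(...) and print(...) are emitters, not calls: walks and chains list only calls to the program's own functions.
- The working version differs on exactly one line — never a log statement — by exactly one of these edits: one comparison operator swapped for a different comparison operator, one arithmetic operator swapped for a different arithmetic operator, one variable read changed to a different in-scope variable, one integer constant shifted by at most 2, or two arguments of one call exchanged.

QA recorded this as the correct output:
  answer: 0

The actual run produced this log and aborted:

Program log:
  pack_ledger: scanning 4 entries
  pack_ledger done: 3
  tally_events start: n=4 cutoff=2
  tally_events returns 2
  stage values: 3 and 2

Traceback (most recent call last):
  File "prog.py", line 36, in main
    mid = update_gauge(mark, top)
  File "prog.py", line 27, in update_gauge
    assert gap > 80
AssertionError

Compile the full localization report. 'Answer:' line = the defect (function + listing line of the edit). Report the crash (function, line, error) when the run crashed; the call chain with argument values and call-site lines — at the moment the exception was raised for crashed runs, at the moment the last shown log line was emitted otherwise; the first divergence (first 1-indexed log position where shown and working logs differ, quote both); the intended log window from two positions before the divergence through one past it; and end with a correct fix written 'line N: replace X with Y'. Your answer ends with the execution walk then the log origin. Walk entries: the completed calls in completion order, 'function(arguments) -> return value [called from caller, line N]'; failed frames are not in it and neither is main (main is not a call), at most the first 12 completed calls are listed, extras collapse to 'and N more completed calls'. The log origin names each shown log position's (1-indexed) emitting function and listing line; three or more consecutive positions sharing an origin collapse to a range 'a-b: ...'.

Answer: the defect is in update_gauge at line 27.
The tell: After 5 matching log lines the faulty run goes silent, while the working version continues with 'mix_signals: inputs 3 and 1'.
Crash: update_gauge, line 27, AssertionError.
Call chain: main -> update_gauge(3, 2) (called at line 36).
First divergence: position 6 — after 5 matching lines the faulty run goes silent; intended next line 'mix_signals: inputs 3 and 1'.
Intended log window:
  4: tally_events returns 2
  5: stage values: 3 and 2
  6: mix_signals: inputs 3 and 1
  7: stage result 0
Execution walk:
  pack_ledger([4, 2, 1, 6]) -> 3  [called from main, line 33]
  tally_events([4, 2, 1, 6], 2) -> 2  [called from main, line 34]
Log origins:
  1: from pack_ledger, line 2
  2: from pack_ledger, line 7
  3: from tally_events, line 11
  4: from tally_events, line 16
  5: from main, line 35
A correct fix: line 27: replace `>` with `<=`.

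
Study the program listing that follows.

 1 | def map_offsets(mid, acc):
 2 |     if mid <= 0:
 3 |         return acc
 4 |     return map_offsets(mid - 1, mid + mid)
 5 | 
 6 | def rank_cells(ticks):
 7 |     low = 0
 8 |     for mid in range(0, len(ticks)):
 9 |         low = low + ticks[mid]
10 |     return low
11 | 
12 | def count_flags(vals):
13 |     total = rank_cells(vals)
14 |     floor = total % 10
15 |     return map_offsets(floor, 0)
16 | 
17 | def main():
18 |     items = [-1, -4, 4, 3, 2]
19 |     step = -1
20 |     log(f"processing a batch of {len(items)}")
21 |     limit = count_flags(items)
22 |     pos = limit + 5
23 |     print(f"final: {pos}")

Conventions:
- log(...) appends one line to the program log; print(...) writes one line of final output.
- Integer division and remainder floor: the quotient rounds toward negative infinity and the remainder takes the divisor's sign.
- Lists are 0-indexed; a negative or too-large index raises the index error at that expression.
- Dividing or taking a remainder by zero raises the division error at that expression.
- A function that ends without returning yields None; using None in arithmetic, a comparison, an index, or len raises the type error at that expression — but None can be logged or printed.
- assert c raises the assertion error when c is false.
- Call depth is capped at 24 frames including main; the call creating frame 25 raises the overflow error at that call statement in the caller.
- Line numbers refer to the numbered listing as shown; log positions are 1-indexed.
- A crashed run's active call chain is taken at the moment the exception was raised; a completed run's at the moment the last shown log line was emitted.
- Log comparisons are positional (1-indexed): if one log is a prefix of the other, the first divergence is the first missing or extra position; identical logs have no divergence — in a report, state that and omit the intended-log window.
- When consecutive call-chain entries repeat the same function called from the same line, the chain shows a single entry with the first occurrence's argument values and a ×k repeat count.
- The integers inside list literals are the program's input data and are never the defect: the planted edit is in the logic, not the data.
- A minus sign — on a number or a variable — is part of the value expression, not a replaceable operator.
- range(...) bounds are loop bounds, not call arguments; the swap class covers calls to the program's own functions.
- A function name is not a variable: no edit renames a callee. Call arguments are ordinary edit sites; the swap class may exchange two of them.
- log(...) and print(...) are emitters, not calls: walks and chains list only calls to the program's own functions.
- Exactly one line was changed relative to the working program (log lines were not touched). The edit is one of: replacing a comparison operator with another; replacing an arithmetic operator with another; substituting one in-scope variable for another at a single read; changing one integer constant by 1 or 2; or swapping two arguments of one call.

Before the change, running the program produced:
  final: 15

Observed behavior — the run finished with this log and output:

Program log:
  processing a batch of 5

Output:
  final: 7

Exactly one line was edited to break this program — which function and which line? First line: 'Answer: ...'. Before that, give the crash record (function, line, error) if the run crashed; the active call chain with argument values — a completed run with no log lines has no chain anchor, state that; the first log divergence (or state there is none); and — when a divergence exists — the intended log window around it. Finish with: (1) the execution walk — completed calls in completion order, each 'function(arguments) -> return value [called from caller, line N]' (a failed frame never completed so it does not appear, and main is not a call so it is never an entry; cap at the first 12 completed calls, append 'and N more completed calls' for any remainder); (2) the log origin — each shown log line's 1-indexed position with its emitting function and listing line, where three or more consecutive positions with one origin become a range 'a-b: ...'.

Answer: the defect is in map_offsets at line 4.
Key fact: Nothing in the log betrays the bug — only the output does.
Call chain: main.
First divergence: none — the logs agree in full.
Execution walk:
  rank_cells([-1, -4, 4, 3, 2]) -> 4  [called from count_flags, line 13]
  map_offsets(0, 2) -> 2  [called from map_offsets, line 4]
  map_offsets(1, 4) -> 2  [called from map_offsets, line 4]
  map_offsets(2, 6) -> 2  [called from map_offsets, line 4]
  map_offsets(3, 8) -> 2  [called from map_offsets, line 4]
  map_offsets(4, 0) -> 2  [called from count_flags, line 15]
  count_flags([-1, -4, 4, 3, 2]) -> 2  [called from main, line 21]
Log origin:
  1: logged in main at line 20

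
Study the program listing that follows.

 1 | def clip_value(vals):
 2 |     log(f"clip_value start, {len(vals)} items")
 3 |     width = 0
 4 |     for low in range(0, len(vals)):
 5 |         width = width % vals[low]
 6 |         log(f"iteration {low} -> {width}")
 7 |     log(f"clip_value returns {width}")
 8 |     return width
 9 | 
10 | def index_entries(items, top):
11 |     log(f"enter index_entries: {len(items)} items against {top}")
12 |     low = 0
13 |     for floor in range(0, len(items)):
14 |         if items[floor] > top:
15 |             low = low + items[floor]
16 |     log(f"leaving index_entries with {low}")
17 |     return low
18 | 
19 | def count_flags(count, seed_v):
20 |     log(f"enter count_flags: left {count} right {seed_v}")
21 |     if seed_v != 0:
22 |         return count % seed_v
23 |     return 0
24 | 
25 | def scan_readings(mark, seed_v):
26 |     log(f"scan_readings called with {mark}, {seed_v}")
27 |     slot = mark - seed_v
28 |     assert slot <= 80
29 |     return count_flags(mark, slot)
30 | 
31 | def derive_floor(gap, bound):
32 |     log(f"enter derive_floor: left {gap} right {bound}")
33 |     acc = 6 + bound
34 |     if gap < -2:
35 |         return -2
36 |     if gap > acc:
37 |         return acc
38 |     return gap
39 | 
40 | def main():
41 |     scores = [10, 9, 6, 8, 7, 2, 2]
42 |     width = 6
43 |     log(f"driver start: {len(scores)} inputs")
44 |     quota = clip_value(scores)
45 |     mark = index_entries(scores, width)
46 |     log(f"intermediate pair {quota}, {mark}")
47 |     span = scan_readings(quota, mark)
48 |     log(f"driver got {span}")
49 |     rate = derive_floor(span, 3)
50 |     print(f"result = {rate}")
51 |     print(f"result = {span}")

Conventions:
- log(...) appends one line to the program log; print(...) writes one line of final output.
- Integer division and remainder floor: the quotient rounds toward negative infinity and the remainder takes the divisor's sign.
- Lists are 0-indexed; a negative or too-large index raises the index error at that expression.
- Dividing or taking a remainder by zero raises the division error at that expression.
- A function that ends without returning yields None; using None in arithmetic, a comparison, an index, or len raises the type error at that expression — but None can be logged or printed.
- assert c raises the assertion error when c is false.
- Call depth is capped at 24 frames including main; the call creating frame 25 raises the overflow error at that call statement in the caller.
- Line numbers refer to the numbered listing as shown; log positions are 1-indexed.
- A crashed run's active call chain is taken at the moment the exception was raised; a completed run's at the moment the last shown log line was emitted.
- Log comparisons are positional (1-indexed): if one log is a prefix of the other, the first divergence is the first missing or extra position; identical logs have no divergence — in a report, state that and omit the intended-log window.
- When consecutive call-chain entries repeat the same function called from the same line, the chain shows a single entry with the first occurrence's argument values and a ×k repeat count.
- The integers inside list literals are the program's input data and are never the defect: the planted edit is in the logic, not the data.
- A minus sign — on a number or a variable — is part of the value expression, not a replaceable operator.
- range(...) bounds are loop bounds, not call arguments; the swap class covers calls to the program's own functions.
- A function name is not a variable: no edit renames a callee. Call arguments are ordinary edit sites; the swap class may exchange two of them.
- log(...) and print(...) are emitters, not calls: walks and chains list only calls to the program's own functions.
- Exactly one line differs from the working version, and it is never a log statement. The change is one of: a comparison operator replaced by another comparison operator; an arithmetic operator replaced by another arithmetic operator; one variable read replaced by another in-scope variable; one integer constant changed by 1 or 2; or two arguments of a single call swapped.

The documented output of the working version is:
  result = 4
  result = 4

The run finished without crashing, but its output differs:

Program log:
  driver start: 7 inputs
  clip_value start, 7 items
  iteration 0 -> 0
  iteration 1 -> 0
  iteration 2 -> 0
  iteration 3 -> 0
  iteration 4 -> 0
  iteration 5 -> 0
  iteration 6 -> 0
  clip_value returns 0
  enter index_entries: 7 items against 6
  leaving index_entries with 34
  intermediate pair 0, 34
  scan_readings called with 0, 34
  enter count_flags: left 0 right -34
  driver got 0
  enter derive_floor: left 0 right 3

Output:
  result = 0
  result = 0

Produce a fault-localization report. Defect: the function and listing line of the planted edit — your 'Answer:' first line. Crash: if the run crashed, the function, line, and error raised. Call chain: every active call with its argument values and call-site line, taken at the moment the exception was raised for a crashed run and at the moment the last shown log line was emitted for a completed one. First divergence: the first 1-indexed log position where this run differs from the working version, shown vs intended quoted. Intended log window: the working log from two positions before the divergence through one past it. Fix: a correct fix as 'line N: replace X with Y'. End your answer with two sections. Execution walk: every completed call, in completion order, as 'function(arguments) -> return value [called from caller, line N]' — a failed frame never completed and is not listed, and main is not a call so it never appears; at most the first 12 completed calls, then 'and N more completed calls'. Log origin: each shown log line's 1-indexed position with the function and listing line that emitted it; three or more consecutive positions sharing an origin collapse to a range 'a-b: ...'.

Answer: the defect is in clip_value at line 5.
Key observation: At log position 3 the runs split — shown 'iteration 0 -> 0', but the working version logs 'iteration 0 -> 10'.
Call chain: main -> derive_floor(0, 3) (called at line 49).
First divergence: at position 3 the run shows 'iteration 0 -> 0' where the working version logs 'iteration 0 -> 10'.
Intended log window:
  1: driver start: 7 inputs
  2: clip_value start, 7 items
  3: iteration 0 -> 10
  4: iteration 1 -> 19
Execution walk:
  clip_value([10, 9, 6, 8, 7, 2, 2]) -> 0  [called from main, line 44]
  index_entries([10, 9, 6, 8, 7, 2, 2], 6) -> 34  [called from main, line 45]
  count_flags(0, -34) -> 0  [called from scan_readings, line 29]
  scan_readings(0, 34) -> 0  [called from main, line 47]
  derive_floor(0, 3) -> 0  [called from main, line 49]
Origin of each log line:
  1 — main, line 43
  2 — clip_value, line 2
  3-9 — clip_value, line 6
  10 — clip_value, line 7
  11 — index_entries, line 11
  12 — index_entries, line 16
  13 — main, line 46
  14 — scan_readings, line 26
  15 — count_flags, line 20
  16 — main, line 48
  17 — derive_floor, line 32
A correct fix: line 5: replace `%` with `+`.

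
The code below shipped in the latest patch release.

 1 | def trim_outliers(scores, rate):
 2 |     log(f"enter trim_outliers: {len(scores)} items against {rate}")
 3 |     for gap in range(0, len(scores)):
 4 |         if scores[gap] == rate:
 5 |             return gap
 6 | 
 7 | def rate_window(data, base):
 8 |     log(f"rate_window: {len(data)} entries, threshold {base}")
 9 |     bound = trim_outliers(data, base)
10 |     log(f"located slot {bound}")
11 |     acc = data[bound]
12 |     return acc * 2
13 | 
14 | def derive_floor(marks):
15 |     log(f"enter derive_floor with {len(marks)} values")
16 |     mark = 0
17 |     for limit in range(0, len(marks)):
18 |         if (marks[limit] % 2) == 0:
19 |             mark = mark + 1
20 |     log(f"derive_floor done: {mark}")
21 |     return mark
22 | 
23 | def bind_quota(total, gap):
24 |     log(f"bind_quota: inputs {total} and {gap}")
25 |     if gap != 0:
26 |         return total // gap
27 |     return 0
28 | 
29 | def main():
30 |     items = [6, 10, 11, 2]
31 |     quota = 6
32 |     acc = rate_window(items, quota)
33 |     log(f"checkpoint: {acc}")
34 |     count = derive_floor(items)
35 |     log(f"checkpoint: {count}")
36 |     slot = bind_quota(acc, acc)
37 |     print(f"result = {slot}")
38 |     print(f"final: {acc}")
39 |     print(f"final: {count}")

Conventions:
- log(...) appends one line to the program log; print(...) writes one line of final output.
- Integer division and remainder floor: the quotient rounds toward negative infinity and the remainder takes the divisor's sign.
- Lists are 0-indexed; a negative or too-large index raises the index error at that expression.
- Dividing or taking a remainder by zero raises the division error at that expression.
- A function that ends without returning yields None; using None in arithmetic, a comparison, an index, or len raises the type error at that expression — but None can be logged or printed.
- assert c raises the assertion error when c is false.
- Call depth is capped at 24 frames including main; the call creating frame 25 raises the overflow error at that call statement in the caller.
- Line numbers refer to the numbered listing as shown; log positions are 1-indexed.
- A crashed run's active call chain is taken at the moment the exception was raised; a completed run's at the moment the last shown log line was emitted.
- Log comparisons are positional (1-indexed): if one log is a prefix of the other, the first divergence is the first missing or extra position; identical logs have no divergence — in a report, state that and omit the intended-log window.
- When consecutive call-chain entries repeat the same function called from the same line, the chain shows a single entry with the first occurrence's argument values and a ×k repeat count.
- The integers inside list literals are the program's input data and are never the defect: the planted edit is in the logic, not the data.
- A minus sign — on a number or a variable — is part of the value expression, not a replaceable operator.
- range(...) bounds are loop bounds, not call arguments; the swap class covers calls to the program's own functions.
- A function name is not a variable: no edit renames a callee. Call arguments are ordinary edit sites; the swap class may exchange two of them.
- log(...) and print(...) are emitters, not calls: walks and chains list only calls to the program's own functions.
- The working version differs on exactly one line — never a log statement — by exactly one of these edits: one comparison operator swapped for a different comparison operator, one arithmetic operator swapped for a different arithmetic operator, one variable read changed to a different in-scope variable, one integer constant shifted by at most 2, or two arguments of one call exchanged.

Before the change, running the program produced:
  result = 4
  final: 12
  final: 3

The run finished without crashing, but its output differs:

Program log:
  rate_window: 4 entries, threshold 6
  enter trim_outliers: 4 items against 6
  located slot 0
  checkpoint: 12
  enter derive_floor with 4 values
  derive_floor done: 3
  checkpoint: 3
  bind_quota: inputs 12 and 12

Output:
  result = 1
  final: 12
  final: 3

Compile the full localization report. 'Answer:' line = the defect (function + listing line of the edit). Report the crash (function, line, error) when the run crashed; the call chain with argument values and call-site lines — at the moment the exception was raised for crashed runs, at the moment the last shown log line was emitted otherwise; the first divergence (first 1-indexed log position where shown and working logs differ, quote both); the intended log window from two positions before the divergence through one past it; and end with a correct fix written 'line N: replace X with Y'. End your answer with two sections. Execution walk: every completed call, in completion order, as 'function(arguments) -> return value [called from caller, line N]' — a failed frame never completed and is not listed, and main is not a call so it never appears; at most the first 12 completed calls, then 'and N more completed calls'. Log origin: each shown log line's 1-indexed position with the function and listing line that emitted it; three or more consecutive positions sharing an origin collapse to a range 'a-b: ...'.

Answer: the defect is in main at line 36.
Core observation: At log position 8 the runs split — shown 'bind_quota: inputs 12 and 12', but the working version logs 'bind_quota: inputs 12 and 3'.
Call chain: main -> bind_quota(12, 12) (called at line 36).
First divergence: at position 8 the run shows 'bind_quota: inputs 12 and 12' where the working version logs 'bind_quota: inputs 12 and 3'.
Intended log window:
  6: derive_floor done: 3
  7: checkpoint: 3
  8: bind_quota: inputs 12 and 3
Execution walk:
  trim_outliers([6, 10, 11, 2], 6) -> 0  [called from rate_window, line 9]
  rate_window([6, 10, 11, 2], 6) -> 12  [called from main, line 32]
  derive_floor([6, 10, 11, 2]) -> 3  [called from main, line 34]
  bind_quota(12, 12) -> 1  [called from main, line 36]
Log origins:
  1: emitted by rate_window (line 8)
  2: emitted by trim_outliers (line 2)
  3: emitted by rate_window (line 10)
  4: emitted by main (line 33)
  5: emitted by derive_floor (line 15)
  6: emitted by derive_floor (line 20)
  7: emitted by main (line 35)
  8: emitted by bind_quota (line 24)
A correct fix: line 36: replace `bind_quota(acc, acc)` with `bind_quota(acc, count)`.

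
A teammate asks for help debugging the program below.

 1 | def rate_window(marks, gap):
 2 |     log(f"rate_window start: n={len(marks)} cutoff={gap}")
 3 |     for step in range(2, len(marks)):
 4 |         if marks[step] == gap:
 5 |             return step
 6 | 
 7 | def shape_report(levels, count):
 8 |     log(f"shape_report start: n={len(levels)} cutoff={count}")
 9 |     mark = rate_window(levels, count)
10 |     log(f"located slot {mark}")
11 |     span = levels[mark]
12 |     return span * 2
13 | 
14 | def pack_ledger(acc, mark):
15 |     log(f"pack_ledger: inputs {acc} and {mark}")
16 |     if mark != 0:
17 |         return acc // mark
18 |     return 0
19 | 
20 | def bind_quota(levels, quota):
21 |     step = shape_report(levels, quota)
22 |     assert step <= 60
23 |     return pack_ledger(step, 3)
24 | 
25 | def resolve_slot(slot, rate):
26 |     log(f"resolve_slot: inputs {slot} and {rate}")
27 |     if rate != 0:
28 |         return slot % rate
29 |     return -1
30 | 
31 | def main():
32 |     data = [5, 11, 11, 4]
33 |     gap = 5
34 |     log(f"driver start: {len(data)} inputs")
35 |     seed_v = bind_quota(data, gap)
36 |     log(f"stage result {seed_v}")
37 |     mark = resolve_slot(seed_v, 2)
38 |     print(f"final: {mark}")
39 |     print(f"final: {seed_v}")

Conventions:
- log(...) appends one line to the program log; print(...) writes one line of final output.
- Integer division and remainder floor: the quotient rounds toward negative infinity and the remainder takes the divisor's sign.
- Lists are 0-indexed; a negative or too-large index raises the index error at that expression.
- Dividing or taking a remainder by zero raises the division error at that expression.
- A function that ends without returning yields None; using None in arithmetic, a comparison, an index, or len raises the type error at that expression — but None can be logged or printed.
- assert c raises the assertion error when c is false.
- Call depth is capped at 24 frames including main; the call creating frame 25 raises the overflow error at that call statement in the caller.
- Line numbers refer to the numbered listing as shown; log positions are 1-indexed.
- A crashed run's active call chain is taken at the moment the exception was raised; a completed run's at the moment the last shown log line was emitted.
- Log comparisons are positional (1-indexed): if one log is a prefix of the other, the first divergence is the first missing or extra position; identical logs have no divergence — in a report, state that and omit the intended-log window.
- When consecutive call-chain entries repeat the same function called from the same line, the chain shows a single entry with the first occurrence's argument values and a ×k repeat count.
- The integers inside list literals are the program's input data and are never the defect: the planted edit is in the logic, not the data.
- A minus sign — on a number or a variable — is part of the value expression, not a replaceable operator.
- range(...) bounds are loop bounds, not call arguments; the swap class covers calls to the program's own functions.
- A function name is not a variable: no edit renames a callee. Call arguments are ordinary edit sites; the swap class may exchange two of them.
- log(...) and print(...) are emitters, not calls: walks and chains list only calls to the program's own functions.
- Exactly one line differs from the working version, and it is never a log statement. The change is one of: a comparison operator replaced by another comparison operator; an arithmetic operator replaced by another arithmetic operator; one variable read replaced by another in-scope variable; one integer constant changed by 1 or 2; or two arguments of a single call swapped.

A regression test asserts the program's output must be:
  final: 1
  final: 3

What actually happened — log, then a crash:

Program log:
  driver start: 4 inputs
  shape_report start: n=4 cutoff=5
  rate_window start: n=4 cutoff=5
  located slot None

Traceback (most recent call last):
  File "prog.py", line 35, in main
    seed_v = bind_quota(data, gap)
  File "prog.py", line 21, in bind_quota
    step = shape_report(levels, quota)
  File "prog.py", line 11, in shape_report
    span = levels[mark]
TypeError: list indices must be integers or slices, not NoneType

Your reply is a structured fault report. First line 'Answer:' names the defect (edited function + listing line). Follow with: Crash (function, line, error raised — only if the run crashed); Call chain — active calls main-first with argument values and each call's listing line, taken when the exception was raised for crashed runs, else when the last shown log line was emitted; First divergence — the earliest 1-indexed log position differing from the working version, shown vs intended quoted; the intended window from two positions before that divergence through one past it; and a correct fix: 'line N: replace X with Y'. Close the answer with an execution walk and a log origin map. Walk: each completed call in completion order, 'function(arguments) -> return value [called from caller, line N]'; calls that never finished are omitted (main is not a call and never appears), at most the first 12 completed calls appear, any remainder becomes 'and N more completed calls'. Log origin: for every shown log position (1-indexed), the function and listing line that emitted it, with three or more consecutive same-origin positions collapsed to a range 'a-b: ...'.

Answer: the defect is in rate_window at line 3.
Key fact: At log position 4 the runs split — shown 'located slot None', but the working version logs 'located slot 0'.
Crash: shape_report, line 11, TypeError.
Call chain: main -> bind_quota([5, 11, 11, 4], 5) (called at line 35) -> shape_report([5, 11, 11, 4], 5) (called at line 21).
First divergence: position 4 — the shown line 'located slot None' should read 'located slot 0'.
Intended log window:
  2: shape_report start: n=4 cutoff=5
  3: rate_window start: n=4 cutoff=5
  4: located slot 0
  5: pack_ledger: inputs 10 and 3
Execution walk:
  rate_window([5, 11, 11, 4], 5) -> None  [called from shape_report, line 9]
Origin of each log line:
  1: logged in main at line 34
  2: logged in shape_report at line 8
  3: logged in rate_window at line 2
  4: logged in shape_report at line 10
A correct fix: line 3: replace `2` with `0`.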